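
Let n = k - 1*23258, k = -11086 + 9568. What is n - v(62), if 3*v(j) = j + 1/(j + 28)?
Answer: -6695101/270 ≈ -24797.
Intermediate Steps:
v(j) = j/3 + 1/(3*(28 + j)) (v(j) = (j + 1/(j + 28))/3 = (j + 1/(28 + j))/3 = j/3 + 1/(3*(28 + j)))
k = -1518
n = -24776 (n = -1518 - 1*23258 = -1518 - 23258 = -24776)
n - v(62) = -24776 - (1 + 62² + 28*62)/(3*(28 + 62)) = -24776 - (1 + 3844 + 1736)/(3*90) = -24776 - 5581/(3*90) = -24776 - 1*5581/270 = -24776 - 5581/270 = -6695101/270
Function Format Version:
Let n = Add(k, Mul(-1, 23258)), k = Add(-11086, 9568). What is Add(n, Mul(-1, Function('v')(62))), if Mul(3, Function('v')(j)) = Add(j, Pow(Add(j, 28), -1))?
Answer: Rational(-6695101, 270) ≈ -24797.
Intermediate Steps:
Function('v')(j) = Add(Mul(Rational(1, 3), j), Mul(Rational(1, 3), Pow(Add(28, j), -1))) (Function('v')(j) = Mul(Rational(1, 3), Add(j, Pow(Add(j, 28), -1))) = Mul(Rational(1, 3), Add(j, Pow(Add(28, j), -1))) = Add(Mul(Rational(1, 3), j), Mul(Rational(1, 3), Pow(Add(28, j), -1))))
k = -1518
n = -24776 (n = Add(-1518, Mul(-1, 23258)) = Add(-1518, -23258) = -24776)
Add(n, Mul(-1, Function('v')(62))) = Add(-24776, Mul(-1, Mul(Rational(1, 3), Pow(Add(28, 62), -1), Add(1, Pow(62, 2), Mul(28, 62))))) = Add(-24776, Mul(-1, Mul(Rational(1, 3), Pow(90, -1), Add(1, 3844, 1736)))) = Add(-24776, Mul(-1, Mul(Rational(1, 3), Rational(1, 90), 5581))) = Add(-24776, Mul(-1, Rational(5581, 270))) = Add(-24776, Rational(-5581, 270)) = Rational(-6695101, 270)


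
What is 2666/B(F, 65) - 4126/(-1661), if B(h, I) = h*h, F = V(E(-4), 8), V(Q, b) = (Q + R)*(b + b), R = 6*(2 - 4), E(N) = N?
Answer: 137414881/54427648 ≈ 2.5247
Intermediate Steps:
R = -12 (R = 6*(-2) = -12)
V(Q, b) = 2*b*(-12 + Q) (V(Q, b) = (Q - 12)*(b + b) = (-12 + Q)*(2*b) = 2*b*(-12 + Q))
F = -256 (F = 2*8*(-12 - 4) = 2*8*(-16) = -256)
B(h, I) = h²
2666/B(F, 65) - 4126/(-1661) = 2666/((-256)²) - 4126/(-1661) = 2666/65536 - 4126*(-1/1661) = 2666*(1/65536) + 4126/1661 = 1333/32768 + 4126/1661 = 137414881/54427648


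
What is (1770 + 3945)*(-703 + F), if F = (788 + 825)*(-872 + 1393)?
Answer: 4798714050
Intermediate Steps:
F = 840373 (F = 1613*521 = 840373)
(1770 + 3945)*(-703 + F) = (1770 + 3945)*(-703 + 840373) = 5715*839670 = 4798714050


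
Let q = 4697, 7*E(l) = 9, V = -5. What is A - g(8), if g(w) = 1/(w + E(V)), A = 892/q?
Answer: 25101/305305 ≈ 0.082216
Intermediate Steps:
E(l) = 9/7 (E(l) = (⅐)*9 = 9/7)
A = 892/4697 ≈ 0.18991
g(w) = 1/(9/7 + w) (g(w) = 1/(w + 9/7) = 1/(9/7 + w))
A - g(8) = 892/4697 - 7/(9 + 7*8) = 892/4697 - 7/(9 + 56) = 892/4697 - 7/65 = 25101/305305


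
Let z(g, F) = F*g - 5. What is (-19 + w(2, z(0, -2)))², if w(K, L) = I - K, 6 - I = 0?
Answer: 225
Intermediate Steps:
I = 6 (I = 6 - 1*0 = 6 + 0 = 6)
z(g, F) = -5 + F*g
w(K, L) = 6 - K
(-19 + w(2, z(0, -2)))² = (-19 + (6 - 1*2))² = (-19 + (6 - 2))² = (-19 + 4)² = (-15)² = 225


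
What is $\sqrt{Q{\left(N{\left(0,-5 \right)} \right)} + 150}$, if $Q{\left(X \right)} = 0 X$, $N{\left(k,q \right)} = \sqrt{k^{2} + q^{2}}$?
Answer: $5 \sqrt{6} \approx 12.247$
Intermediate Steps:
$Q{\left(X \right)} = 0$
$\sqrt{Q{\left(N{\left(0,-5 \right)} \right)} + 150} = \sqrt{0 + 150} = \sqrt{150} = 5 \sqrt{6}$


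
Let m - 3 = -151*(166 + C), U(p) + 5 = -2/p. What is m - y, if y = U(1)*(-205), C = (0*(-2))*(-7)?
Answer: -26498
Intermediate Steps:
U(p) = -5 - 2/p
C = 0 (C = 0*(-7) = 0)
y = 1435 (y = (-5 - 2/1)*(-205) = (-5 - 2*1)*(-205) = (-5 - 2)*(-205) = -7*(-205) = 1435)
m = -25063 (m = 3 - 151*(166 + 0) = 3 - 151*166 = 3 - 25066 = -25063)
m - y = -25063 - 1*1435 = -25063 - 1435 = -26498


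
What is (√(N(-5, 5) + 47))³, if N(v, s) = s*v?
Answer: 22*√22 ≈ 103.19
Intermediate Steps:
(√(N(-5, 5) + 47))³ = (√(5*(-5) + 47))³ = (√(-25 + 47))³ = (√22)³ = 22*√22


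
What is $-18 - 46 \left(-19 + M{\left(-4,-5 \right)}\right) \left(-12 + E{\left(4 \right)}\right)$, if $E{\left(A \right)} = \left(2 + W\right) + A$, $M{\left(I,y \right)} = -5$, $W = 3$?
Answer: $-3330$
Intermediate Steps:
$E{\left(A \right)} = 5 + A$ ($E{\left(A \right)} = \left(2 + 3\right) + A = 5 + A$)
$-18 - 46 \left(-19 + M{\left(-4,-5 \right)}\right) \left(-12 + E{\left(4 \right)}\right) = -18 - 46 \left(-19 - 5\right) \left(-12 + \left(5 + 4\right)\right) = -18 - 46 \left(- 24 \left(-12 + 9\right)\right) = -18 - 46 \left(\left(-24\right) \left(-3\right)\right) = -18 - 3312 = -3330$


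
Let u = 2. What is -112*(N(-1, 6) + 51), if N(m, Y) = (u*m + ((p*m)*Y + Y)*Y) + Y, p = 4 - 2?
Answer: -2128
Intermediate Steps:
p = 2
N(m, Y) = Y + 2*m + Y*(Y + 2*Y*m) (N(m, Y) = (2*m + ((2*m)*Y + Y)*Y) + Y = (2*m + (2*Y*m + Y)*Y) + Y = (2*m + (Y + 2*Y*m)*Y) + Y = (2*m + Y*(Y + 2*Y*m)) + Y = Y + 2*m + Y*(Y + 2*Y*m))
-112*(N(-1, 6) + 51) = -112*((6 + 6**2 + 2*(-1) + 2*(-1)*6**2) + 51) = -112*((6 + 36 - 2 + 2*(-1)*36) + 51) = -112*((6 + 36 - 2 - 72) + 51) = -112*(-32 + 51) = -112*19 = -2128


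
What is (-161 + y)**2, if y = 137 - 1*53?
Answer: 5929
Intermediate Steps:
y = 84 (y = 137 - 53 = 84)
(-161 + y)**2 = (-161 + 84)**2 = (-77)**2 = 5929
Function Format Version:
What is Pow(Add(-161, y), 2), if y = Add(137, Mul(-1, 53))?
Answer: 5929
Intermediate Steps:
y = 84 (y = Add(137, -53) = 84)
Pow(Add(-161, y), 2) = Pow(Add(-161, 84), 2) = Pow(-77, 2) = 5929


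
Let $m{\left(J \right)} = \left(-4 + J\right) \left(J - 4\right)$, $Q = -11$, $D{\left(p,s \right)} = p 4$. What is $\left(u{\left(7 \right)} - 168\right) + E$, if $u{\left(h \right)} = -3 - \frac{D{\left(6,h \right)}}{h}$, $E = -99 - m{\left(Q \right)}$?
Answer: $- \frac{3489}{7} \approx -498.43$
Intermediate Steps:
$D{\left(p,s \right)} = 4 p$
$m{\left(J \right)} = \left(-4 + J\right)^{2}$ ($m{\left(J \right)} = \left(-4 + J\right) \left(-4 + J\right) = \left(-4 + J\right)^{2}$)
$E = -324$ ($E = -99 - \left(-4 - 11\right)^{2} = -99 - \left(-15\right)^{2} = -99 - 225 = -324$)
$u{\left(h \right)} = -3 - \frac{24}{h}$ ($u{\left(h \right)} = -3 - \frac{4 \cdot 6}{h} = -3 - \frac{24}{h}$)
$\left(u{\left(7 \right)} - 168\right) + E = \left(\left(-3 - \frac{24}{7}\right) - 168\right) - 324 = \left(- \frac{45}{7} - 168\right) - 324 = - \frac{1221}{7} - 324 = - \frac{3489}{7}$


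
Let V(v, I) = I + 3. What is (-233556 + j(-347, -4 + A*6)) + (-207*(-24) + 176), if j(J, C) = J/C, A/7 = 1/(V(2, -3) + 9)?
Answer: -457865/2 ≈ -2.2893e+5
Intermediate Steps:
V(v, I) = 3 + I
A = 7/9 (A = 7/((3 - 3) + 9) = 7/(0 + 9) = 7/9 ≈ 0.77778)
(-233556 + j(-347, -4 + A*6)) + (-207*(-24) + 176) = (-233556 - 347/(-4 + (7/9)*6)) + (-207*(-24) + 176) = (-233556 - 347/(-4 + 14/3)) + (4968 + 176) = (-233556 - 347/⅔) + 5144 = (-233556 - 347*3/2) + 5144 = (-233556 - 1041/2) + 5144 = -468153/2 + 5144 = -457865/2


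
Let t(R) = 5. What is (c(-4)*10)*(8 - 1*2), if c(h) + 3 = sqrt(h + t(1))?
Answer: -120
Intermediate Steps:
c(h) = -3 + sqrt(5 + h) (c(h) = -3 + sqrt(h + 5) = -3 + sqrt(5 + h))
(c(-4)*10)*(8 - 1*2) = ((-3 + sqrt(5 - 4))*10)*(8 - 1*2) = ((-3 + sqrt(1))*10)*(8 - 2) = ((-3 + 1)*10)*6 = -2*10*6 = -20*6 = -120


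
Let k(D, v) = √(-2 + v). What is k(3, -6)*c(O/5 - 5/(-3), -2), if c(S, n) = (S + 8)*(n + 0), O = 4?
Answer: -628*I*√2/15 ≈ -59.208*I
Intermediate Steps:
c(S, n) = n*(8 + S) (c(S, n) = (8 + S)*n = n*(8 + S))
k(3, -6)*c(O/5 - 5/(-3), -2) = √(-2 - 6)*(-2*(8 + (4/5 - 5/(-3)))) = √(-8)*(-2*(8 + (4*(⅕) - 5*(-⅓)))) = (2*I*√2)*(-2*(8 + (⅘ + 5/3))) = (2*I*√2)*(-2*(8 + 37/15)) = (2*I*√2)*(-2*157/15) = (2*I*√2)*(-314/15) = -628*I*√2/15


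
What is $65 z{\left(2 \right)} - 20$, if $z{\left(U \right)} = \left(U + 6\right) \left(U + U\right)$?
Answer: $2060$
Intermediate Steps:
$z{\left(U \right)} = 2 U \left(6 + U\right)$ ($z{\left(U \right)} = \left(6 + U\right) 2 U = 2 U \left(6 + U\right)$)
$65 z{\left(2 \right)} - 20 = 65 \cdot 2 \cdot 2 \left(6 + 2\right) - 20 = 65 \cdot 2 \cdot 2 \cdot 8 - 20 = 65 \cdot 32 - 20 = 2080 - 20 = 2060$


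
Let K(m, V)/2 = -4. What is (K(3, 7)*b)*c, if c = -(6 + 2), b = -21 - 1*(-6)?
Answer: -960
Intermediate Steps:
K(m, V) = -8 (K(m, V) = 2*(-4) = -8)
b = -15 (b = -21 + 6 = -15)
c = -8 (c = -1*8 = -8)
(K(3, 7)*b)*c = -8*(-15)*(-8) = 120*(-8) = -960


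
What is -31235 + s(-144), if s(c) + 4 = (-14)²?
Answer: -31043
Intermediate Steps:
s(c) = 192 (s(c) = -4 + (-14)² = -4 + 196 = 192)
-31235 + s(-144) = -31235 + 192 = -31043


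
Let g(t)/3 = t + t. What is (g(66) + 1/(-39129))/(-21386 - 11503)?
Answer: -15495083/1286913681 ≈ -0.012040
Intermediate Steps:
g(t) = 6*t (g(t) = 3*(t + t) = 3*(2*t) = 6*t)
(g(66) + 1/(-39129))/(-21386 - 11503) = (6*66 + 1/(-39129))/(-21386 - 11503) = (396 - 1/39129)/(-32889) = (15495083/39129)*(-1/32889) = -15495083/1286913681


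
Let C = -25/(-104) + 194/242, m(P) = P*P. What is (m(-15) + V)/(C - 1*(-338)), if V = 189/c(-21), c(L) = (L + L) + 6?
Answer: 2765334/4266505 ≈ 0.64815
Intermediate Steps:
m(P) = P²
c(L) = 6 + 2*L (c(L) = 2*L + 6 = 6 + 2*L)
C = 13113/12584 (C = -25*(-1/104) + 194*(1/242) = 25/104 + 97/121 = 13113/12584 ≈ 1.0420)
V = -21/4 (V = 189/(6 + 2*(-21)) = 189/(6 - 42) = 189/(-36) = 189*(-1/36) = -21/4 ≈ -5.2500)
(m(-15) + V)/(C - 1*(-338)) = ((-15)² - 21/4)/(13113/12584 - 1*(-338)) = (225 - 21/4)/(13113/12584 + 338) = 879/(4*(4266505/12584)) = (879/4)*(12584/4266505) = 2765334/4266505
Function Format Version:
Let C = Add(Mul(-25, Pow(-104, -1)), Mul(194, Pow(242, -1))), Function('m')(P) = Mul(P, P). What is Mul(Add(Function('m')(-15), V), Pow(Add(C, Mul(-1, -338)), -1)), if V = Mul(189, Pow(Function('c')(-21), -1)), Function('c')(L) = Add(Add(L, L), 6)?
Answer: Rational(2765334, 4266505) ≈ 0.64815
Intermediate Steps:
Function('m')(P) = Pow(P, 2)
Function('c')(L) = Add(6, Mul(2, L)) (Function('c')(L) = Add(Mul(2, L), 6) = Add(6, Mul(2, L)))
C = Rational(13113, 12584) (C = Add(Mul(-25, Rational(-1, 104)), Mul(194, Rational(1, 242))) = Add(Rational(25, 104), Rational(97, 121)) = Rational(13113, 12584) ≈ 1.0420)
V = Rational(-21, 4) (V = Mul(189, Pow(Add(6, Mul(2, -21)), -1)) = Mul(189, Pow(Add(6, -42), -1)) = Mul(189, Pow(-36, -1)) = Mul(189, Rational(-1, 36)) = Rational(-21, 4) ≈ -5.2500)
Mul(Add(Function('m')(-15), V), Pow(Add(C, Mul(-1, -338)), -1)) = Mul(Add(Pow(-15, 2), Rational(-21, 4)), Pow(Add(Rational(13113, 12584), Mul(-1, -338)), -1)) = Mul(Add(225, Rational(-21, 4)), Pow(Add(Rational(13113, 12584), 338), -1)) = Mul(Rational(879, 4), Pow(Rational(4266505, 12584), -1)) = Mul(Rational(879, 4), Rational(12584, 4266505)) = Rational(2765334, 4266505)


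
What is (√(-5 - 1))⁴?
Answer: 36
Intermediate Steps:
(√(-5 - 1))⁴ = (√(-6))⁴ = (I*√6)⁴ = 36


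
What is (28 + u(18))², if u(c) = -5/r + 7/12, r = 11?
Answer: 13786369/17424 ≈ 791.23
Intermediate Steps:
u(c) = 17/132 (u(c) = -5/11 + 7/12 = 17/132)
(28 + u(18))² = (28 + 17/132)² = (3713/132)² = 13786369/17424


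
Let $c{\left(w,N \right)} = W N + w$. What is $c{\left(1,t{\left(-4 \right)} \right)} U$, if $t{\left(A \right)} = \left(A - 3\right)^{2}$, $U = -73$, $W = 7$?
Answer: $-25112$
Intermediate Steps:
$t{\left(A \right)} = \left(-3 + A\right)^{2}$
$c{\left(w,N \right)} = w + 7 N$ ($c{\left(w,N \right)} = 7 N + w = w + 7 N$)
$c{\left(1,t{\left(-4 \right)} \right)} U = \left(1 + 7 \left(-3 - 4\right)^{2}\right) \left(-73\right) = \left(1 + 7 \left(-7\right)^{2}\right) \left(-73\right) = \left(1 + 7 \cdot 49\right) \left(-73\right) = \left(1 + 343\right) \left(-73\right) = 344 \left(-73\right) = -25112$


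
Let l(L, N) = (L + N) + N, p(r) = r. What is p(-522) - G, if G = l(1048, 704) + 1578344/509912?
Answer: -190012035/63739 ≈ -2981.1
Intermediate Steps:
l(L, N) = L + 2*N
G = 156740277/63739 (G = (1048 + 2*704) + 1578344/509912 = (1048 + 1408) + 1578344*(1/509912) = 2456 + 197293/63739 = 156740277/63739 ≈ 2459.1)
p(-522) - G = -522 - 1*156740277/63739 = -522 - 156740277/63739 = -190012035/63739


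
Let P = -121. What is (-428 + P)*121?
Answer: -66429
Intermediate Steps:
(-428 + P)*121 = (-428 - 121)*121 = -549*121 = -66429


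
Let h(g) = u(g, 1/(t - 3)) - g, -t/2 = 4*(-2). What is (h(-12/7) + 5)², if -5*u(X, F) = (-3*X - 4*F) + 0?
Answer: 273529/8281 ≈ 33.031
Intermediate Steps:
t = 16 (t = -8*(-2) = -2*(-8) = 16)
u(X, F) = 3*X/5 + 4*F/5 (u(X, F) = -((-3*X - 4*F) + 0)/5 = -((-4*F - 3*X) + 0)/5 = -(-4*F - 3*X)/5 = 3*X/5 + 4*F/5)
h(g) = 4/65 - 2*g/5 (h(g) = (3*g/5 + 4/(5*(16 - 3))) - g = (3*g/5 + (⅘)/13) - g = (3*g/5 + (⅘)*(1/13)) - g = (3*g/5 + 4/65) - g = (4/65 + 3*g/5) - g = 4/65 - 2*g/5)
(h(-12/7) + 5)² = ((4/65 - (-24)/(5*7)) + 5)² = ((4/65 - ⅖*(-12/7)) + 5)² = ((4/65 + 24/35) + 5)² = (68/91 + 5)² = (523/91)² = 273529/8281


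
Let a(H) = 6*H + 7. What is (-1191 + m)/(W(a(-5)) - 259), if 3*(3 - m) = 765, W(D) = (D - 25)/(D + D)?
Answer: 33189/5933 ≈ 5.5940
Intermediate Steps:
a(H) = 7 + 6*H
W(D) = (-25 + D)/(2*D) (W(D) = (-25 + D)/((2*D)) = (-25 + D)*(1/(2*D)) = (-25 + D)/(2*D))
m = -252 (m = 3 - ⅓*765 = 3 - 255 = -252)
(-1191 + m)/(W(a(-5)) - 259) = (-1191 - 252)/((-25 + (7 + 6*(-5)))/(2*(7 + 6*(-5))) - 259) = -1443/((-25 + (7 - 30))/(2*(7 - 30)) - 259) = -1443/((½)*(-25 - 23)/(-23) - 259) = -1443/((½)*(-1/23)*(-48) - 259) = -1443/(24/23 - 259) = -1443/(-5933/23) = -1443*(-23/5933) = 33189/5933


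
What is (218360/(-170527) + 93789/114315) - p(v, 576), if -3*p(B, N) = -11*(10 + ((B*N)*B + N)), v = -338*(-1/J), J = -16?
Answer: -18415048902686572/19493794005 ≈ -9.4466e+5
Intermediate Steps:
v = -169/8 (v = -338/((-16*(-1))) = -338/16 = -338*1/16 = -169/8 ≈ -21.125)
p(B, N) = 110/3 + 11*N/3 + 11*N*B²/3 (p(B, N) = -(-11)*(10 + ((B*N)*B + N))/3 = -(-11)*(10 + (N*B² + N))/3 = -(-11)*(10 + (N + N*B²))/3 = -(-11)*(10 + N + N*B²)/3 = -(-110 - 11*N - 11*N*B²)/3 = 110/3 + 11*N/3 + 11*N*B²/3)
(218360/(-170527) + 93789/114315) - p(v, 576) = (218360/(-170527) + 93789/114315) - (110/3 + (11/3)*576 + (11/3)*576*(-169/8)²) = (218360*(-1/170527) + 93789*(1/114315)) - (110/3 + 2112 + (11/3)*576*(28561/64)) = (-218360/170527 + 31263/38105) - (110/3 + 2112 + 942513) = -2989422199/6497931335 - 1*2833985/3 = -2989422199/6497931335 - 2833985/3 = -18415048902686572/19493794005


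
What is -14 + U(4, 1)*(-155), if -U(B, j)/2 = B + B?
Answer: 2466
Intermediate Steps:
U(B, j) = -4*B (U(B, j) = -2*(B + B) = -4*B)
-14 + U(4, 1)*(-155) = -14 - 4*4*(-155) = -14 - 16*(-155) = -14 + 2480 = 2466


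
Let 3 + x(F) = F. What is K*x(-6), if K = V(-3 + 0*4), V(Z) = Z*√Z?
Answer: 27*I*√3 ≈ 46.765*I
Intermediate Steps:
x(F) = -3 + F
V(Z) = Z^(3/2)
K = -3*I*√3 (K = (-3 + 0*4)^(3/2) = (-3 + 0)^(3/2) = (-3)^(3/2) = -3*I*√3 ≈ -5.1962*I)
K*x(-6) = (-3*I*√3)*(-3 - 6) = -3*I*√3*(-9) = 27*I*√3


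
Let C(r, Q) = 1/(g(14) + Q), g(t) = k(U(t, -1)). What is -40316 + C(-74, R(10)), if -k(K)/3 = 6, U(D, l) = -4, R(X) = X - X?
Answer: -725689/18 ≈ -40316.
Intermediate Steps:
R(X) = 0
k(K) = -18 (k(K) = -3*6 = -18)
g(t) = -18
C(r, Q) = 1/(-18 + Q)
-40316 + C(-74, R(10)) = -40316 + 1/(-18 + 0) = -40316 + 1/(-18) = -40316 - 1/18 = -725689/18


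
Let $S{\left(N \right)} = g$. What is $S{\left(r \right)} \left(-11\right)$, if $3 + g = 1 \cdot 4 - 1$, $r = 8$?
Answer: $0$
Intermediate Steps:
$g = 0$ ($g = -3 + \left(1 \cdot 4 - 1\right) = -3 + \left(4 - 1\right) = -3 + 3 = 0$)
$S{\left(N \right)} = 0$
$S{\left(r \right)} \left(-11\right) = 0 \left(-11\right) = 0$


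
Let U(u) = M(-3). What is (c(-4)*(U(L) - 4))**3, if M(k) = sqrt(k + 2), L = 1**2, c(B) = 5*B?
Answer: 416000 - 376000*I ≈ 4.16e+5 - 3.76e+5*I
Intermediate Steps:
L = 1
M(k) = sqrt(2 + k)
U(u) = I (U(u) = sqrt(2 - 3) = sqrt(-1) = I)
(c(-4)*(U(L) - 4))**3 = ((5*(-4))*(I - 4))**3 = (-20*(-4 + I))**3 = (80 - 20*I)**3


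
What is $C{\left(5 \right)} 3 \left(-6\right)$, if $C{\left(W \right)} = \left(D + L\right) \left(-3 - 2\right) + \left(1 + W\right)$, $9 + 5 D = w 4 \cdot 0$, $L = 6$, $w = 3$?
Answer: $270$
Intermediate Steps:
$D = - \frac{9}{5}$ ($D = - \frac{9}{5} + \frac{3 \cdot 4 \cdot 0}{5} = - \frac{9}{5} + \frac{12 \cdot 0}{5} = - \frac{9}{5} + \frac{1}{5} \cdot 0 = - \frac{9}{5} + 0 = - \frac{9}{5} \approx -1.8$)
$C{\left(W \right)} = -20 + W$ ($C{\left(W \right)} = \left(- \frac{9}{5} + 6\right) \left(-3 - 2\right) + \left(1 + W\right) = \frac{21}{5} \left(-5\right) + \left(1 + W\right) = -21 + \left(1 + W\right) = -20 + W$)
$C{\left(5 \right)} 3 \left(-6\right) = \left(-20 + 5\right) 3 \left(-6\right) = \left(-15\right) 3 \left(-6\right) = \left(-45\right) \left(-6\right) = 270$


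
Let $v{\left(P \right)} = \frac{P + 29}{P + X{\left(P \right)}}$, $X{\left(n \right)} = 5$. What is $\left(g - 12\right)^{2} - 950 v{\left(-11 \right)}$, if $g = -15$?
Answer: $3579$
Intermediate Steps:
$v{\left(P \right)} = \frac{29 + P}{5 + P}$ ($v{\left(P \right)} = \frac{P + 29}{P + 5} = \frac{29 + P}{5 + P}$)
$\left(g - 12\right)^{2} - 950 v{\left(-11 \right)} = \left(-15 - 12\right)^{2} - 950 \frac{29 - 11}{5 - 11} = \left(-27\right)^{2} - 950 \frac{1}{-6} \cdot 18 = 729 - 950 \left(\left(- \frac{1}{6}\right) 18\right) = 729 - -2850 = 729 + 2850 = 3579$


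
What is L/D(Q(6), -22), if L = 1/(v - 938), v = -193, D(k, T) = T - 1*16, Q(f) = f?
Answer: 1/42978 ≈ 2.3268e-5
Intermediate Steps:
D(k, T) = -16 + T (D(k, T) = T - 16 = -16 + T)
L = -1/1131 (L = 1/(-193 - 938) = 1/(-1131) = -1/1131 ≈ -0.00088417)
L/D(Q(6), -22) = -1/(1131*(-16 - 22)) = -1/1131/(-38) = -1/1131*(-1/38) = 1/42978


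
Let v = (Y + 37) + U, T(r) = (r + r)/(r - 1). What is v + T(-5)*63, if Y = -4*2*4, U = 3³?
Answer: 137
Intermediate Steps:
U = 27
Y = -32 (Y = -8*4 = -32)
T(r) = 2*r/(-1 + r) (T(r) = (2*r)/(-1 + r) = 2*r/(-1 + r))
v = 32 (v = (-32 + 37) + 27 = 5 + 27 = 32)
v + T(-5)*63 = 32 + (2*(-5)/(-1 - 5))*63 = 32 + (2*(-5)/(-6))*63 = 32 + (2*(-5)*(-⅙))*63 = 32 + (5/3)*63 = 32 + 105 = 137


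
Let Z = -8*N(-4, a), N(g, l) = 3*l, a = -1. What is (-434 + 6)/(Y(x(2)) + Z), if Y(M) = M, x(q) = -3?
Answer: -428/21 ≈ -20.381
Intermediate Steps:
Z = 24 (Z = -24*(-1) = -8*(-3) = 24)
(-434 + 6)/(Y(x(2)) + Z) = (-434 + 6)/(-3 + 24) = -428/21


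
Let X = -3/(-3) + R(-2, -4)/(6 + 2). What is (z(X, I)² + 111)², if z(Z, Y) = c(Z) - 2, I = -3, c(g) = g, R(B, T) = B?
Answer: 3243601/256 ≈ 12670.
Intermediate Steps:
X = ¾ (X = -3/(-3) - 2/(6 + 2) = -3*(-⅓) - 2/8 = 1 - 2*⅛ = 1 - ¼ = ¾ ≈ 0.75000)
z(Z, Y) = -2 + Z (z(Z, Y) = Z - 2 = -2 + Z)
(z(X, I)² + 111)² = ((-2 + ¾)² + 111)² = ((-5/4)² + 111)² = (25/16 + 111)² = (1801/16)² = 3243601/256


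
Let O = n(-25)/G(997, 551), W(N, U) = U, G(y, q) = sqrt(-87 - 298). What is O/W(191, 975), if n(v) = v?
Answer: I*sqrt(385)/15015 ≈ 0.0013068*I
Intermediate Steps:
G(y, q) = I*sqrt(385) (G(y, q) = sqrt(-385) = I*sqrt(385))
O = 5*I*sqrt(385)/77 (O = -25*(-I*sqrt(385)/385) = -(-5)*I*sqrt(385)/77 = 5*I*sqrt(385)/77 ≈ 1.2741*I)
O/W(191, 975) = (5*I*sqrt(385)/77)/975 = (5*I*sqrt(385)/77)*(1/975) = I*sqrt(385)/15015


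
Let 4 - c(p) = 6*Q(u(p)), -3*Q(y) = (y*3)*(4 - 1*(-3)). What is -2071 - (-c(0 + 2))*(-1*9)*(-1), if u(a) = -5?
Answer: -3925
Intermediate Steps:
Q(y) = -7*y (Q(y) = -y*3*(4 - 1*(-3))/3 = -3*y*(4 + 3)/3 = -3*y*7/3 = -7*y)
c(p) = -206 (c(p) = 4 - 6*(-7*(-5)) = 4 - 6*35 = 4 - 1*210 = 4 - 210 = -206)
-2071 - (-c(0 + 2))*(-1*9)*(-1) = -2071 - (-1*(-206))*(-1*9)*(-1) = -2071 - 206*(-9)*(-1) = -2071 - (-1854)*(-1) = -2071 - 1*1854 = -2071 - 1854 = -3925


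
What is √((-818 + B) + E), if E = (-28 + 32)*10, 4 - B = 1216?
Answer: I*√1990 ≈ 44.609*I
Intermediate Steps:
B = -1212 (B = 4 - 1*1216 = 4 - 1216 = -1212)
E = 40 (E = 4*10 = 40)
√((-818 + B) + E) = √((-818 - 1212) + 40) = √(-2030 + 40) = √(-1990) = I*√1990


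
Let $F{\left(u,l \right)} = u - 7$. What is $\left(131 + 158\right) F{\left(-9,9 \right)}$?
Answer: $-4624$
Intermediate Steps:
$F{\left(u,l \right)} = -7 + u$
$\left(131 + 158\right) F{\left(-9,9 \right)} = \left(131 + 158\right) \left(-7 - 9\right) = 289 \left(-16\right) = -4624$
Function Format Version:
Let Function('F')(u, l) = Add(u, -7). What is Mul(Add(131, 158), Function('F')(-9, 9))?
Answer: -4624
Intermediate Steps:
Function('F')(u, l) = Add(-7, u)
Mul(Add(131, 158), Function('F')(-9, 9)) = Mul(Add(131, 158), Add(-7, -9)) = Mul(289, -16) = -4624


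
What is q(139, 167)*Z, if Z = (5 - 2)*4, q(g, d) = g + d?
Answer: 3672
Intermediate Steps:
q(g, d) = d + g
Z = 12 (Z = 3*4 = 12)
q(139, 167)*Z = (167 + 139)*12 = 306*12 = 3672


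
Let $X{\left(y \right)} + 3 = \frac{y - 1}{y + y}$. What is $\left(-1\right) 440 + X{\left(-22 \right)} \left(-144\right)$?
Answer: $- \frac{916}{11} \approx -83.273$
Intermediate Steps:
$X{\left(y \right)} = -3 + \frac{-1 + y}{2 y}$ ($X{\left(y \right)} = -3 + \frac{y - 1}{y + y} = -3 + \frac{-1 + y}{2 y}$)
$\left(-1\right) 440 + X{\left(-22 \right)} \left(-144\right) = \left(-1\right) 440 + \frac{-1 - -110}{2 \left(-22\right)} \left(-144\right) = -440 + \frac{1}{2} \left(- \frac{1}{22}\right) \left(-1 + 110\right) \left(-144\right) = -440 + \frac{1}{2} \left(- \frac{1}{22}\right) 109 \left(-144\right) = -440 - - \frac{3924}{11} = -440 + \frac{3924}{11} = - \frac{916}{11}$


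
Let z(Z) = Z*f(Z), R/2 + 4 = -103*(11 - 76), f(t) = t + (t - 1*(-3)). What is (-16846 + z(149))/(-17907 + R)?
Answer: -28003/4525 ≈ -6.1885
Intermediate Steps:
f(t) = 3 + 2*t (f(t) = t + (t + 3) = t + (3 + t) = 3 + 2*t)
R = 13382 (R = -8 + 2*(-103*(11 - 76)) = -8 + 2*(-103*(-65)) = -8 + 2*6695 = -8 + 13390 = 13382)
z(Z) = Z*(3 + 2*Z)
(-16846 + z(149))/(-17907 + R) = (-16846 + 149*(3 + 2*149))/(-17907 + 13382) = (-16846 + 149*(3 + 298))/(-4525) = (-16846 + 149*301)*(-1/4525) = (-16846 + 44849)*(-1/4525) = 28003*(-1/4525) = -28003/4525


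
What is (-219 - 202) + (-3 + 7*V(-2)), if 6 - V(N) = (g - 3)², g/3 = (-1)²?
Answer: -382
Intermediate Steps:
g = 3 (g = 3*(-1)² = 3*1 = 3)
V(N) = 6 (V(N) = 6 - (3 - 3)² = 6 - 1*0² = 6 - 1*0 = 6 + 0 = 6)
(-219 - 202) + (-3 + 7*V(-2)) = (-219 - 202) + (-3 + 7*6) = -421 + (-3 + 42) = -421 + 39 = -382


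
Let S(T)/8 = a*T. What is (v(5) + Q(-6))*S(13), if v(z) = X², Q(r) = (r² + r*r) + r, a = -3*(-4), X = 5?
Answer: 113568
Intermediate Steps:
a = 12
Q(r) = r + 2*r² (Q(r) = (r² + r²) + r = 2*r² + r = r + 2*r²)
v(z) = 25 (v(z) = 5² = 25)
S(T) = 96*T (S(T) = 8*(12*T) = 96*T)
(v(5) + Q(-6))*S(13) = (25 - 6*(1 + 2*(-6)))*(96*13) = (25 - 6*(1 - 12))*1248 = (25 - 6*(-11))*1248 = (25 + 66)*1248 = 91*1248 = 113568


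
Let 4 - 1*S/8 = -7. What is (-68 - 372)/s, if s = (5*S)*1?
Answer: -1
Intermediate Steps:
S = 88 (S = 32 - 8*(-7) = 32 + 56 = 88)
s = 440 (s = (5*88)*1 = 440*1 = 440)
(-68 - 372)/s = (-68 - 372)/440 = -440*1/440 = -1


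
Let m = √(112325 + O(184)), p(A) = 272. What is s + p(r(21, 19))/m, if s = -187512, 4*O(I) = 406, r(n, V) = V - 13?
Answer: -187512 + 272*√449706/224853 ≈ -1.8751e+5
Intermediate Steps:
r(n, V) = -13 + V
O(I) = 203/2 (O(I) = (¼)*406 = 203/2)
m = √449706/2 (m = √(112325 + 203/2) = √(224853/2) = √449706/2 ≈ 335.30)
s + p(r(21, 19))/m = -187512 + 272/((√449706/2)) = -187512 + 272*(√449706/224853) = -187512 + 272*√449706/224853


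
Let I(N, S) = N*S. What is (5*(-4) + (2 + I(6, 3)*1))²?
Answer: 0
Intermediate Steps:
(5*(-4) + (2 + I(6, 3)*1))² = (5*(-4) + (2 + (6*3)*1))² = (-20 + (2 + 18*1))² = (-20 + (2 + 18))² = (-20 + 20)² = 0² = 0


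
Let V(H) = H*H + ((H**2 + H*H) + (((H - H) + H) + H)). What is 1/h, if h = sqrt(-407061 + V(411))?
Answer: sqrt(25131)/50262 ≈ 0.0031540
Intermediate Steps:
V(H) = 2*H + 3*H**2 (V(H) = H**2 + ((H**2 + H**2) + ((0 + H) + H)) = H**2 + (2*H**2 + (H + H)) = H**2 + (2*H**2 + 2*H) = H**2 + (2*H + 2*H**2) = 2*H + 3*H**2)
h = 2*sqrt(25131) (h = sqrt(-407061 + 411*(2 + 3*411)) = sqrt(-407061 + 411*(2 + 1233)) = sqrt(-407061 + 411*1235) = sqrt(-407061 + 507585) = sqrt(100524) = 2*sqrt(25131) ≈ 317.06)
1/h = 1/(2*sqrt(25131)) = sqrt(25131)/50262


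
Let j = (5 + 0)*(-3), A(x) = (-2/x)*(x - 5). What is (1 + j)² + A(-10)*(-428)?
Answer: 1480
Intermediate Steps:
A(x) = -2*(-5 + x)/x (A(x) = (-2/x)*(-5 + x) = -2*(-5 + x)/x)
j = -15 (j = 5*(-3) = -15)
(1 + j)² + A(-10)*(-428) = (1 - 15)² + (-2 + 10/(-10))*(-428) = (-14)² + (-2 + 10*(-⅒))*(-428) = 196 + (-2 - 1)*(-428) = 196 - 3*(-428) = 196 + 1284 = 1480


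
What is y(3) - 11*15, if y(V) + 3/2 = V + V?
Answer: -321/2 ≈ -160.50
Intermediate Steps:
y(V) = -3/2 + 2*V (y(V) = -3/2 + (V + V) = -3/2 + 2*V)
y(3) - 11*15 = (-3/2 + 2*3) - 11*15 = (-3/2 + 6) - 165 = 9/2 - 165 = -321/2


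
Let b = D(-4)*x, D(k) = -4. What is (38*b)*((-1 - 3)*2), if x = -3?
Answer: -3648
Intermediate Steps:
b = 12 (b = -4*(-3) = 12)
(38*b)*((-1 - 3)*2) = (38*12)*((-1 - 3)*2) = 456*(-4*2) = 456*(-8) = -3648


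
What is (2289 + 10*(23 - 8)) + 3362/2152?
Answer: 2626045/1076 ≈ 2440.6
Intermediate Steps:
(2289 + 10*(23 - 8)) + 3362/2152 = (2289 + 10*15) + 3362*(1/2152) = (2289 + 150) + 1681/1076 = 2439 + 1681/1076 = 2626045/1076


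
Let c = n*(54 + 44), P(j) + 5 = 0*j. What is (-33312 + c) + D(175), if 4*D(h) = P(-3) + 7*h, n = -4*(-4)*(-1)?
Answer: -34575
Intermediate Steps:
P(j) = -5 (P(j) = -5 + 0*j = -5 + 0 = -5)
n = -16 (n = 16*(-1) = -16)
c = -1568 (c = -16*(54 + 44) = -16*98 = -1568)
D(h) = -5/4 + 7*h/4 (D(h) = (-5 + 7*h)/4 = -5/4 + 7*h/4)
(-33312 + c) + D(175) = (-33312 - 1568) + (-5/4 + (7/4)*175) = -34880 + (-5/4 + 1225/4) = -34880 + 305 = -34575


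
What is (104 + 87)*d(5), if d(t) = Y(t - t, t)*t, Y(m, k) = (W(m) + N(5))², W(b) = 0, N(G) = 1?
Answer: 955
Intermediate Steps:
Y(m, k) = 1 (Y(m, k) = (0 + 1)² = 1² = 1)
d(t) = t (d(t) = 1*t = t)
(104 + 87)*d(5) = (104 + 87)*5 = 191*5 = 955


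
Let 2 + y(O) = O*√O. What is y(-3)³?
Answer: 154 + 45*I*√3 ≈ 154.0 + 77.942*I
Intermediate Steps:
y(O) = -2 + O^(3/2) (y(O) = -2 + O*√O = -2 + O^(3/2))
y(-3)³ = (-2 + (-3)^(3/2))³ = (-2 - 3*I*√3)³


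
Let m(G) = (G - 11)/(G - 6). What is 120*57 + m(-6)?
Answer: 82097/12 ≈ 6841.4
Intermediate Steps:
m(G) = (-11 + G)/(-6 + G)
120*57 + m(-6) = 120*57 + (-11 - 6)/(-6 - 6) = 6840 - 17/(-12) = 6840 - 1/12*(-17) = 6840 + 17/12 = 82097/12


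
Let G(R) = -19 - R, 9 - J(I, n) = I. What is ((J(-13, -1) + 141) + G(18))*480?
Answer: 60480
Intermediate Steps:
J(I, n) = 9 - I
((J(-13, -1) + 141) + G(18))*480 = (((9 - 1*(-13)) + 141) + (-19 - 1*18))*480 = (((9 + 13) + 141) + (-19 - 18))*480 = ((22 + 141) - 37)*480 = (163 - 37)*480 = 126*480 = 60480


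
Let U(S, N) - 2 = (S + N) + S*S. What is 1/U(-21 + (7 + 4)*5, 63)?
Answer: 1/1255 ≈ 0.00079681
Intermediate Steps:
U(S, N) = 2 + N + S + S² (U(S, N) = 2 + ((S + N) + S*S) = 2 + ((N + S) + S²) = 2 + (N + S + S²) = 2 + N + S + S²)
1/U(-21 + (7 + 4)*5, 63) = 1/(2 + 63 + (-21 + (7 + 4)*5) + (-21 + (7 + 4)*5)²) = 1/(2 + 63 + (-21 + 11*5) + (-21 + 11*5)²) = 1/(2 + 63 + (-21 + 55) + (-21 + 55)²) = 1/(2 + 63 + 34 + 34²) = 1/(2 + 63 + 34 + 1156) = 1/1255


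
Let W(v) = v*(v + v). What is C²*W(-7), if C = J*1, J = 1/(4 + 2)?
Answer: 49/18 ≈ 2.7222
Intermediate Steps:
J = ⅙ (J = 1/6 = ⅙ ≈ 0.16667)
C = ⅙ (C = (⅙)*1 = ⅙ ≈ 0.16667)
W(v) = 2*v² (W(v) = v*(2*v) = 2*v²)
C²*W(-7) = (⅙)²*(2*(-7)²) = (2*49)/36 = (1/36)*98 = 49/18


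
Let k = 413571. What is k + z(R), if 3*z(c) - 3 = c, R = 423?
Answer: 413713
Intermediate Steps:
z(c) = 1 + c/3
k + z(R) = 413571 + (1 + (⅓)*423) = 413571 + (1 + 141) = 413571 + 142 = 413713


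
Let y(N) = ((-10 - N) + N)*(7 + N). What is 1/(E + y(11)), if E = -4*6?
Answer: -1/204 ≈ -0.0049020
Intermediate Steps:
y(N) = -70 - 10*N (y(N) = -10*(7 + N) = -70 - 10*N)
E = -24
1/(E + y(11)) = 1/(-24 + (-70 - 10*11)) = 1/(-24 + (-70 - 110)) = 1/(-24 - 180) = 1/(-204) = -1/204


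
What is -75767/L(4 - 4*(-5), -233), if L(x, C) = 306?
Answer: -75767/306 ≈ -247.60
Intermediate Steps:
-75767/L(4 - 4*(-5), -233) = -75767/306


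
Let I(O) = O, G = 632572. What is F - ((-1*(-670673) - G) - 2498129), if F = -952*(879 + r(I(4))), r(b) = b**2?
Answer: 1607988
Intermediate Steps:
F = -852040 (F = -952*(879 + 4**2) = -952*(879 + 16) = -952*895 = -852040)
F - ((-1*(-670673) - G) - 2498129) = -852040 - ((-1*(-670673) - 1*632572) - 2498129) = -852040 - ((670673 - 632572) - 2498129) = -852040 - (38101 - 2498129) = -852040 - 1*(-2460028) = -852040 + 2460028 = 1607988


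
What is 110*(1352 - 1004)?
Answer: 38280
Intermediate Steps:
110*(1352 - 1004) = 110*348 = 38280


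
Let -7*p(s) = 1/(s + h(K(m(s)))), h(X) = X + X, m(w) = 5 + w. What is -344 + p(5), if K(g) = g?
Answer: -60201/175 ≈ -344.01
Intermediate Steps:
h(X) = 2*X
p(s) = -1/(7*(10 + 3*s)) (p(s) = -1/(7*(s + 2*(5 + s))) = -1/(7*(s + (10 + 2*s))) = -1/(7*(10 + 3*s)))
-344 + p(5) = -344 - 1/(70 + 21*5) = -344 - 1/(70 + 105) = -344 - 1/175 = -60201/175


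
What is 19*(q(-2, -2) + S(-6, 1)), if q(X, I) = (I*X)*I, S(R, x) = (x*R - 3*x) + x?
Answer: -304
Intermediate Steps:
S(R, x) = -2*x + R*x (S(R, x) = (R*x - 3*x) + x = (-3*x + R*x) + x = -2*x + R*x)
q(X, I) = X*I²
19*(q(-2, -2) + S(-6, 1)) = 19*(-2*(-2)² + 1*(-2 - 6)) = 19*(-2*4 + 1*(-8)) = 19*(-8 - 8) = 19*(-16) = -304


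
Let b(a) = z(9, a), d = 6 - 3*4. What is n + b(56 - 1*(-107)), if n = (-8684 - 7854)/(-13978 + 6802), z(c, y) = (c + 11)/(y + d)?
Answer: 1369993/563316 ≈ 2.4320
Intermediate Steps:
d = -6 (d = 6 - 12 = -6)
z(c, y) = (11 + c)/(-6 + y) (z(c, y) = (c + 11)/(y - 6) = (11 + c)/(-6 + y))
b(a) = 20/(-6 + a) (b(a) = (11 + 9)/(-6 + a) = 20/(-6 + a))
n = 8269/3588 (n = -16538/(-7176) = -16538*(-1/7176) = 8269/3588 ≈ 2.3046)
n + b(56 - 1*(-107)) = 8269/3588 + 20/(-6 + (56 - 1*(-107))) = 8269/3588 + 20/(-6 + (56 + 107)) = 8269/3588 + 20/(-6 + 163) = 8269/3588 + 20/157 = 1369993/563316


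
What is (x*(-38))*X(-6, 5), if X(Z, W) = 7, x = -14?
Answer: 3724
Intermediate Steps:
(x*(-38))*X(-6, 5) = -14*(-38)*7 = 532*7 = 3724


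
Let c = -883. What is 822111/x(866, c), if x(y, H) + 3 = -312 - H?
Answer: 822111/568 ≈ 1447.4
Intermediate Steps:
x(y, H) = -315 - H (x(y, H) = -3 + (-312 - H) = -315 - H)
822111/x(866, c) = 822111/(-315 - 1*(-883)) = 822111/(-315 + 883) = 822111/568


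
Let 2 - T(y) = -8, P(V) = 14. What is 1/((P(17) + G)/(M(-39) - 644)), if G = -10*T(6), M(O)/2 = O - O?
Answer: 322/43 ≈ 7.4884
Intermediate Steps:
T(y) = 10 (T(y) = 2 - 1*(-8) = 2 + 8 = 10)
M(O) = 0 (M(O) = 2*(O - O) = 2*0 = 0)
G = -100 (G = -10*10 = -100)
1/((P(17) + G)/(M(-39) - 644)) = 1/((14 - 100)/(0 - 644)) = 1/(-86/(-644)) = 1/(-86*(-1/644)) = 1/(43/322) = 322/43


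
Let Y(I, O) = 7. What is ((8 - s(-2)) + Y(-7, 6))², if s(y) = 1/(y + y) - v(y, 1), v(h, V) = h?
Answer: 2809/16 ≈ 175.56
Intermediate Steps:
s(y) = 1/(2*y) - y (s(y) = 1/(y + y) - y = 1/(2*y) - y)
((8 - s(-2)) + Y(-7, 6))² = ((8 - ((½)/(-2) - 1*(-2))) + 7)² = ((8 - ((½)*(-½) + 2)) + 7)² = ((8 - (-¼ + 2)) + 7)² = ((8 - 1*7/4) + 7)² = ((8 - 7/4) + 7)² = (25/4 + 7)² = (53/4)² = 2809/16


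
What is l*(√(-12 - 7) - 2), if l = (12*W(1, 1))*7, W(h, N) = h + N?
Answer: -336 + 168*I*√19 ≈ -336.0 + 732.29*I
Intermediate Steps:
W(h, N) = N + h
l = 168 (l = (12*(1 + 1))*7 = (12*2)*7 = 24*7 = 168)
l*(√(-12 - 7) - 2) = 168*(√(-12 - 7) - 2) = 168*(√(-19) - 2) = 168*(I*√19 - 2) = 168*(-2 + I*√19) = -336 + 168*I*√19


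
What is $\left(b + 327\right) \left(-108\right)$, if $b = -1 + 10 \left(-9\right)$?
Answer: $-25488$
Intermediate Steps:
$b = -91$ ($b = -1 - 90 = -91$)
$\left(b + 327\right) \left(-108\right) = \left(-91 + 327\right) \left(-108\right) = 236 \left(-108\right) = -25488$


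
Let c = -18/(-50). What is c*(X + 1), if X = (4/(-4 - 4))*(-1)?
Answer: 27/50 ≈ 0.54000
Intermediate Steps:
c = 9/25 (c = -18*(-1/50) = 9/25 ≈ 0.36000)
X = 1/2 (X = (4/(-8))*(-1) = (4*(-1/8))*(-1) = -1/2*(-1) = 1/2 ≈ 0.50000)
c*(X + 1) = 9*(1/2 + 1)/25 = (9/25)*(3/2) = 27/50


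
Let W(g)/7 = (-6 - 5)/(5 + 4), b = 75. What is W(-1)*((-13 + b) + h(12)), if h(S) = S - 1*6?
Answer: -5236/9 ≈ -581.78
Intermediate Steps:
h(S) = -6 + S (h(S) = S - 6 = -6 + S)
W(g) = -77/9 (W(g) = 7*((-6 - 5)/(5 + 4)) = 7*(-11/9) = -77/9)
W(-1)*((-13 + b) + h(12)) = -77*((-13 + 75) + (-6 + 12))/9 = -77*(62 + 6)/9 = -77/9*68 = -5236/9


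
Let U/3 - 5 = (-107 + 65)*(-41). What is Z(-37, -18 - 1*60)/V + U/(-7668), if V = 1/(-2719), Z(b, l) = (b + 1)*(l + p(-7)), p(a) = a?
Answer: -21266279567/2556 ≈ -8.3201e+6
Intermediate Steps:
Z(b, l) = (1 + b)*(-7 + l) (Z(b, l) = (b + 1)*(l - 7) = (1 + b)*(-7 + l))
V = -1/2719 ≈ -0.00036778
U = 5181 (U = 15 + 3*((-107 + 65)*(-41)) = 15 + 3*(-42*(-41)) = 15 + 3*1722 = 15 + 5166 = 5181)
Z(-37, -18 - 1*60)/V + U/(-7668) = (-7 + (-18 - 1*60) - 7*(-37) - 37*(-18 - 1*60))/(-1/2719) + 5181/(-7668) = (-7 + (-18 - 60) + 259 - 37*(-18 - 60))*(-2719) + 5181*(-1/7668) = (-7 - 78 + 259 - 37*(-78))*(-2719) - 1727/2556 = (-7 - 78 + 259 + 2886)*(-2719) - 1727/2556 = 3060*(-2719) - 1727/2556 = -8320140 - 1727/2556 = -21266279567/2556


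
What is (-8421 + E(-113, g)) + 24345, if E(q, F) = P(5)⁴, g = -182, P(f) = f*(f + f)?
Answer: 6265924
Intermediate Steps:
P(f) = 2*f² (P(f) = f*(2*f) = 2*f²)
E(q, F) = 6250000 (E(q, F) = (2*5²)⁴ = (2*25)⁴ = 50⁴ = 6250000)
(-8421 + E(-113, g)) + 24345 = (-8421 + 6250000) + 24345 = 6241579 + 24345 = 6265924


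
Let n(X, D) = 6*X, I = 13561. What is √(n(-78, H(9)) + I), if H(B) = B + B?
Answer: √13093 ≈ 114.42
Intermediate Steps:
H(B) = 2*B
√(n(-78, H(9)) + I) = √(6*(-78) + 13561) = √(-468 + 13561) = √13093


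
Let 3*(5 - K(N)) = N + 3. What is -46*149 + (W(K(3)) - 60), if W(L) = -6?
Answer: -6920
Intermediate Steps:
K(N) = 4 - N/3 (K(N) = 5 - (N + 3)/3 = 5 - (3 + N)/3 = 5 + (-1 - N/3) = 4 - N/3)
-46*149 + (W(K(3)) - 60) = -46*149 + (-6 - 60) = -6854 - 66 = -6920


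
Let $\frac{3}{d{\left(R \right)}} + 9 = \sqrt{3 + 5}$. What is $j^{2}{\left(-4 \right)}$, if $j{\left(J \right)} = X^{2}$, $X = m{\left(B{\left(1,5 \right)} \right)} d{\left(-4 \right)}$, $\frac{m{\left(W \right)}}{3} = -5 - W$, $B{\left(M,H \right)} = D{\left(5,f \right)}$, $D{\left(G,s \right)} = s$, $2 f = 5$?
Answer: $\frac{3491899520625}{454371856} + \frac{266052650625 \sqrt{2}}{56796482} \approx 14310.0$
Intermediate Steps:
$f = \frac{5}{2}$ ($f = \frac{1}{2} \cdot 5 = \frac{5}{2} \approx 2.5$)
$B{\left(M,H \right)} = \frac{5}{2}$
$d{\left(R \right)} = \frac{3}{-9 + 2 \sqrt{2}}$ ($d{\left(R \right)} = \frac{3}{-9 + \sqrt{3 + 5}} = \frac{3}{-9 + \sqrt{8}} = \frac{3}{-9 + 2 \sqrt{2}}$)
$m{\left(W \right)} = -15 - 3 W$ ($m{\left(W \right)} = 3 \left(-5 - W\right) = -15 - 3 W$)
$X = \frac{1215}{146} + \frac{135 \sqrt{2}}{73}$ ($X = \left(-15 - \frac{15}{2}\right) \left(- \frac{27}{73} - \frac{6 \sqrt{2}}{73}\right) = - \frac{45 \left(- \frac{27}{73} - \frac{6 \sqrt{2}}{73}\right)}{2} = \frac{1215}{146} + \frac{135 \sqrt{2}}{73} \approx 10.937$)
$j{\left(J \right)} = \left(\frac{1215}{146} + \frac{135 \sqrt{2}}{73}\right)^{2}$
$j^{2}{\left(-4 \right)} = \left(\frac{1622025}{21316} + \frac{164025 \sqrt{2}}{5329}\right)^{2}$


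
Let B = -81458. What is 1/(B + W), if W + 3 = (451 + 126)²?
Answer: 1/251468 ≈ 3.9766e-6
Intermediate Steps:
W = 332926 (W = -3 + (451 + 126)² = -3 + 577² = -3 + 332929 = 332926)
1/(B + W) = 1/(-81458 + 332926) = 1/251468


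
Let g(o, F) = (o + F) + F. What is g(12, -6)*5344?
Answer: 0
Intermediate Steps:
g(o, F) = o + 2*F (g(o, F) = (F + o) + F = o + 2*F)
g(12, -6)*5344 = (12 + 2*(-6))*5344 = (12 - 12)*5344 = 0*5344 = 0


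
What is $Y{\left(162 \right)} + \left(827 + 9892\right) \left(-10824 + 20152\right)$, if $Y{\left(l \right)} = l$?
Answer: $99986994$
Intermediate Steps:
$Y{\left(162 \right)} + \left(827 + 9892\right) \left(-10824 + 20152\right) = 162 + \left(827 + 9892\right) \left(-10824 + 20152\right) = 162 + 10719 \cdot 9328 = 162 + 99986832 = 99986994$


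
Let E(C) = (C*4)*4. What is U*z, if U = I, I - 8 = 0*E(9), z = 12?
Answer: 96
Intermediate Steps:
E(C) = 16*C (E(C) = (4*C)*4 = 16*C)
I = 8 (I = 8 + 0*(16*9) = 8 + 0*144 = 8 + 0 = 8)
U = 8
U*z = 8*12 = 96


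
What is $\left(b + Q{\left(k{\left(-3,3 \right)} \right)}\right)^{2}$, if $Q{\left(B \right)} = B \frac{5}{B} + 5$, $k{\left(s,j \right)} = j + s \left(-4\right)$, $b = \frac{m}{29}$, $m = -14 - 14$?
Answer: $\frac{68644}{841} \approx 81.622$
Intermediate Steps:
$m = -28$
$b = - \frac{28}{29} \approx -0.96552$
$k{\left(s,j \right)} = j - 4 s$
$Q{\left(B \right)} = 10$ ($Q{\left(B \right)} = 5 + 5 = 10$)
$\left(b + Q{\left(k{\left(-3,3 \right)} \right)}\right)^{2} = \left(- \frac{28}{29} + 10\right)^{2} = \left(\frac{262}{29}\right)^{2} = \frac{68644}{841}$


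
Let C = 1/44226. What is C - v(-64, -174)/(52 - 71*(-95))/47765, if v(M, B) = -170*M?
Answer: -4472005/410238739638 ≈ -1.0901e-5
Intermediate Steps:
C = 1/44226 ≈ 2.2611e-5
C - v(-64, -174)/(52 - 71*(-95))/47765 = 1/44226 - (-170*(-64))/(52 - 71*(-95))/47765 = 1/44226 - 10880/(52 + 6745)/47765 = 1/44226 - 10880/6797/47765 = 1/44226 - 10880*(1/6797)/47765 = 1/44226 - 10880/(6797*47765) = 1/44226 - 1*2176/64931741 = 1/44226 - 2176/64931741 = -4472005/410238739638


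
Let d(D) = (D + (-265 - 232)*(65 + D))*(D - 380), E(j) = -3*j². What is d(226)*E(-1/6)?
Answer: -11118877/6 ≈ -1.8531e+6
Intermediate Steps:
d(D) = (-32305 - 496*D)*(-380 + D) (d(D) = (D - 497*(65 + D))*(-380 + D) = (D + (-32305 - 497*D))*(-380 + D) = (-32305 - 496*D)*(-380 + D))
d(226)*E(-1/6) = (12275900 - 496*226² + 156175*226)*(-3*(-1/6)²) = (12275900 - 496*51076 + 35295550)*(-3*(-1*⅙)²) = (12275900 - 25333696 + 35295550)*(-3*(-⅙)²) = 22237754*(-3*1/36) = 22237754*(-1/12) = -11118877/6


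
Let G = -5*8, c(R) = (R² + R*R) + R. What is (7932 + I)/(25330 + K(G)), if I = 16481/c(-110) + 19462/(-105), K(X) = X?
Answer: 261286511/852930540 ≈ 0.30634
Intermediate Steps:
c(R) = R + 2*R² (c(R) = (R² + R²) + R = 2*R² + R = R + 2*R²)
G = -40
I = -6228121/33726 (I = 16481/((-110*(1 + 2*(-110)))) + 19462/(-105) = 16481/((-110*(1 - 220))) + 19462*(-1/105) = 16481/((-110*(-219))) - 19462/105 = 16481/24090 - 19462/105 = -6228121/33726 ≈ -184.67)
(7932 + I)/(25330 + K(G)) = (7932 - 6228121/33726)/(25330 - 40) = (261286511/33726)/25290 = (261286511/33726)*(1/25290) = 261286511/852930540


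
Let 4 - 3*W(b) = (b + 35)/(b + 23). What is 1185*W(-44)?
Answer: 9875/7 ≈ 1410.7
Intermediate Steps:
W(b) = 4/3 - (35 + b)/(3*(23 + b)) (W(b) = 4/3 - (b + 35)/(3*(b + 23)) = 4/3 - (35 + b)/(3*(23 + b)))
1185*W(-44) = 1185*((19 - 44)/(23 - 44)) = 1185*(-25/(-21)) = 1185*(-1/21*(-25)) = 1185*(25/21) = 9875/7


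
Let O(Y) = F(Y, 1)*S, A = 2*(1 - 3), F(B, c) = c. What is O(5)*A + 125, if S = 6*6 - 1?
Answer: -15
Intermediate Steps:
A = -4 (A = 2*(-2) = -4)
S = 35 (S = 36 - 1 = 35)
O(Y) = 35 (O(Y) = 1*35 = 35)
O(5)*A + 125 = 35*(-4) + 125 = -140 + 125 = -15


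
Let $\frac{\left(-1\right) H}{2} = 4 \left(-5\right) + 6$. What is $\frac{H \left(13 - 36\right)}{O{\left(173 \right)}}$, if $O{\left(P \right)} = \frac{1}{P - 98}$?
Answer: $-48300$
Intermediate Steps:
$H = 28$ ($H = - 2 \left(4 \left(-5\right) + 6\right) = - 2 \left(-20 + 6\right) = \left(-2\right) \left(-14\right) = 28$)
$O{\left(P \right)} = \frac{1}{-98 + P}$
$\frac{H \left(13 - 36\right)}{O{\left(173 \right)}} = \frac{28 \left(13 - 36\right)}{\frac{1}{-98 + 173}} = \frac{28 \left(13 - 36\right)}{\frac{1}{75}} = 28 \left(-23\right) \frac{1}{\frac{1}{75}} = \left(-644\right) 75 = -48300$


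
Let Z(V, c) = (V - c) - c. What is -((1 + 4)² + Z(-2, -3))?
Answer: -29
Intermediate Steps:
Z(V, c) = V - 2*c
-((1 + 4)² + Z(-2, -3)) = -((1 + 4)² + (-2 - 2*(-3))) = -(5² + (-2 + 6)) = -(25 + 4) = -1*29 = -29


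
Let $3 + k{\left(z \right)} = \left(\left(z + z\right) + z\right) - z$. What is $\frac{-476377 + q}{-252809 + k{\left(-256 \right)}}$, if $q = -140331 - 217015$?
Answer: $\frac{833723}{253324} \approx 3.2911$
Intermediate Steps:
$q = -357346$
$k{\left(z \right)} = -3 + 2 z$ ($k{\left(z \right)} = -3 + \left(\left(\left(z + z\right) + z\right) - z\right) = -3 + \left(\left(2 z + z\right) - z\right) = -3 + \left(3 z - z\right) = -3 + 2 z$)
$\frac{-476377 + q}{-252809 + k{\left(-256 \right)}} = \frac{-476377 - 357346}{-252809 + \left(-3 + 2 \left(-256\right)\right)} = - \frac{833723}{-252809 - 515} = - \frac{833723}{-253324} = \left(-833723\right) \left(- \frac{1}{253324}\right) = \frac{833723}{253324}$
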